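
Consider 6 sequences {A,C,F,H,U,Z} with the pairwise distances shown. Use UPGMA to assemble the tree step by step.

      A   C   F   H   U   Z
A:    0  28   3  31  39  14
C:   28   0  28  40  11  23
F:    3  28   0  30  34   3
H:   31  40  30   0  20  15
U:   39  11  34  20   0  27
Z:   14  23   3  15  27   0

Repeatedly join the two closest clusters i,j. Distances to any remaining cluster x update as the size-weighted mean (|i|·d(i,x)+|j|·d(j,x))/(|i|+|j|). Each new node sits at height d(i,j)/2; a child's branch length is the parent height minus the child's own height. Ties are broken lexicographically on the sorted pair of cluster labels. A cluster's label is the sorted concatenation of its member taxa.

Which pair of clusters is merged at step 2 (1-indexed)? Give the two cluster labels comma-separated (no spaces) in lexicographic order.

AF,Z

step 1: merge (A,F) at d=3; branch lengths A→3/2, F→3/2; new cluster AF
  updated: d(AF,C)=28, d(AF,H)=61/2, d(AF,U)=73/2, d(AF,Z)=17/2
step 2: merge (AF,Z) at d=17/2; branch lengths AF→11/4, Z→17/4; new cluster AFZ
  updated: d(AFZ,C)=79/3, d(AFZ,H)=76/3, d(AFZ,U)=100/3
step 3: merge (C,U) at d=11; branch lengths C→11/2, U→11/2; new cluster CU
  updated: d(AFZ,CU)=179/6, d(CU,H)=30
step 4: merge (AFZ,H) at d=76/3; branch lengths AFZ→101/12, H→38/3; new cluster AFHZ
  updated: d(AFHZ,CU)=239/8
step 5: merge (AFHZ,CU) at d=239/8; branch lengths AFHZ→109/48, CU→151/16; new cluster ACFHUZ
final tree: ((((A:3/2,F:3/2):11/4,Z:17/4):101/12,H:38/3):109/48,(C:11/2,U:11/2):151/16)
total length: 1291/24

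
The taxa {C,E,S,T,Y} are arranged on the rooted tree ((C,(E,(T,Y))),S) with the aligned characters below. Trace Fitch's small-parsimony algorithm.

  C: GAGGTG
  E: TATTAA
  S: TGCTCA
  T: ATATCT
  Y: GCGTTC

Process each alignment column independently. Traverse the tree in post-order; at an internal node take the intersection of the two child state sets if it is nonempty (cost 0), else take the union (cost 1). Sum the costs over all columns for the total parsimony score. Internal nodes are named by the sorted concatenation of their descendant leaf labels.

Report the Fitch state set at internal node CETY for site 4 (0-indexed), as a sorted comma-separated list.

T

TY@0: {A} ∪ {G} = {A,G} (union, +1)
ETY@0: {T} ∪ {A,G} = {A,G,T} (union, +1)
CETY@0: {G} ∩ {A,G,T} = {G} (intersection, +0)
CESTY@0: {G} ∪ {T} = {G,T} (union, +1)
TY@1: {T} ∪ {C} = {C,T} (union, +1)
ETY@1: {A} ∪ {C,T} = {A,C,T} (union, +1)
CETY@1: {A} ∩ {A,C,T} = {A} (intersection, +0)
CESTY@1: {A} ∪ {G} = {A,G} (union, +1)
TY@2: {A} ∪ {G} = {A,G} (union, +1)
ETY@2: {T} ∪ {A,G} = {A,G,T} (union, +1)
CETY@2: {G} ∩ {A,G,T} = {G} (intersection, +0)
CESTY@2: {G} ∪ {C} = {C,G} (union, +1)
TY@3: {T} ∩ {T} = {T} (intersection, +0)
ETY@3: {T} ∩ {T} = {T} (intersection, +0)
CETY@3: {G} ∪ {T} = {G,T} (union, +1)
CESTY@3: {G,T} ∩ {T} = {T} (intersection, +0)
TY@4: {C} ∪ {T} = {C,T} (union, +1)
ETY@4: {A} ∪ {C,T} = {A,C,T} (union, +1)
CETY@4: {T} ∩ {A,C,T} = {T} (intersection, +0)
CESTY@4: {T} ∪ {C} = {C,T} (union, +1)
TY@5: {T} ∪ {C} = {C,T} (union, +1)
ETY@5: {A} ∪ {C,T} = {A,C,T} (union, +1)
CETY@5: {G} ∪ {A,C,T} = {A,C,G,T} (union, +1)
CESTY@5: {A,C,G,T} ∩ {A} = {A} (intersection, +0)
per-site changes: [3, 3, 3, 1, 3, 3]; total = 16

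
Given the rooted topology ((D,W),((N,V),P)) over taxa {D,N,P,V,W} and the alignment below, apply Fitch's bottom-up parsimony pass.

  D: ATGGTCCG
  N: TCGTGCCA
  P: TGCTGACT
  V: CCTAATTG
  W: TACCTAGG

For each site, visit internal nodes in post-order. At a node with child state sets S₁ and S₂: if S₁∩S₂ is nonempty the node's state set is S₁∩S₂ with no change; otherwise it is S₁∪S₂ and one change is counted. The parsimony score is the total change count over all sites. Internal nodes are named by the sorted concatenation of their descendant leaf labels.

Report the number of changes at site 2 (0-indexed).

3

DW@0: {A} ∪ {T} = {A,T} (union, +1)
NV@0: {T} ∪ {C} = {C,T} (union, +1)
NPV@0: {C,T} ∩ {T} = {T} (intersection, +0)
DNPVW@0: {A,T} ∩ {T} = {T} (intersection, +0)
DW@1: {T} ∪ {A} = {A,T} (union, +1)
NV@1: {C} ∩ {C} = {C} (intersection, +0)
NPV@1: {C} ∪ {G} = {C,G} (union, +1)
DNPVW@1: {A,T} ∪ {C,G} = {A,C,G,T} (union, +1)
DW@2: {G} ∪ {C} = {C,G} (union, +1)
NV@2: {G} ∪ {T} = {G,T} (union, +1)
NPV@2: {G,T} ∪ {C} = {C,G,T} (union, +1)
DNPVW@2: {C,G} ∩ {C,G,T} = {C,G} (intersection, +0)
DW@3: {G} ∪ {C} = {C,G} (union, +1)
NV@3: {T} ∪ {A} = {A,T} (union, +1)
NPV@3: {A,T} ∩ {T} = {T} (intersection, +0)
DNPVW@3: {C,G} ∪ {T} = {C,G,T} (union, +1)
DW@4: {T} ∩ {T} = {T} (intersection, +0)
NV@4: {G} ∪ {A} = {A,G} (union, +1)
NPV@4: {A,G} ∩ {G} = {G} (intersection, +0)
DNPVW@4: {T} ∪ {G} = {G,T} (union, +1)
DW@5: {C} ∪ {A} = {A,C} (union, +1)
NV@5: {C} ∪ {T} = {C,T} (union, +1)
NPV@5: {C,T} ∪ {A} = {A,C,T} (union, +1)
DNPVW@5: {A,C} ∩ {A,C,T} = {A,C} (intersection, +0)
DW@6: {C} ∪ {G} = {C,G} (union, +1)
NV@6: {C} ∪ {T} = {C,T} (union, +1)
NPV@6: {C,T} ∩ {C} = {C} (intersection, +0)
DNPVW@6: {C,G} ∩ {C} = {C} (intersection, +0)
DW@7: {G} ∩ {G} = {G} (intersection, +0)
NV@7: {A} ∪ {G} = {A,G} (union, +1)
NPV@7: {A,G} ∪ {T} = {A,G,T} (union, +1)
DNPVW@7: {G} ∩ {A,G,T} = {G} (intersection, +0)
per-site changes: [2, 3, 3, 3, 2, 3, 2, 2]; total = 20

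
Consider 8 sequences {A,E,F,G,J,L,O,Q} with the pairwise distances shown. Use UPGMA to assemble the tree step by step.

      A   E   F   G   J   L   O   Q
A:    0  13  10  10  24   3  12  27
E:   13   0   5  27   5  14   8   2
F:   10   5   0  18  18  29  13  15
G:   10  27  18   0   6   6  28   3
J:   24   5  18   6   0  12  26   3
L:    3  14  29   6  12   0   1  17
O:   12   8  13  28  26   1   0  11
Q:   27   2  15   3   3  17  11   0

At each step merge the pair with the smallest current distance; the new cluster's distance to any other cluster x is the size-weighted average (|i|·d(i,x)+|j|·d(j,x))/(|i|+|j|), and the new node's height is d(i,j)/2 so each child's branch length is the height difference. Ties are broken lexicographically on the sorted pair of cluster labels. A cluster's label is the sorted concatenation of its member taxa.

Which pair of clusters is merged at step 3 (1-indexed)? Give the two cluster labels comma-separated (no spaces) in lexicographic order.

EQ,J

step 1: merge (L,O) at d=1; branch lengths L→1/2, O→1/2; new cluster LO
  updated: d(A,LO)=15/2, d(E,LO)=11, d(F,LO)=21, d(G,LO)=17, d(J,LO)=19, d(LO,Q)=14
step 2: merge (E,Q) at d=2; branch lengths E→1, Q→1; new cluster EQ
  updated: d(A,EQ)=20, d(EQ,F)=10, d(EQ,G)=15, d(EQ,J)=4, d(EQ,LO)=25/2
step 3: merge (EQ,J) at d=4; branch lengths EQ→1, J→2; new cluster EJQ
  updated: d(A,EJQ)=64/3, d(EJQ,F)=38/3, d(EJQ,G)=12, d(EJQ,LO)=44/3
step 4: merge (A,LO) at d=15/2; branch lengths A→15/4, LO→13/4; new cluster ALO
  updated: d(ALO,EJQ)=152/9, d(ALO,F)=52/3, d(ALO,G)=44/3
step 5: merge (EJQ,G) at d=12; branch lengths EJQ→4, G→6; new cluster EGJQ
  updated: d(ALO,EGJQ)=49/3, d(EGJQ,F)=14
step 6: merge (EGJQ,F) at d=14; branch lengths EGJQ→1, F→7; new cluster EFGJQ
  updated: d(ALO,EFGJQ)=248/15
step 7: merge (ALO,EFGJQ) at d=248/15; branch lengths ALO→271/60, EFGJQ→19/15; new cluster AEFGJLOQ
final tree: ((A:15/4,(L:1/2,O:1/2):13/4):271/60,((((E:1,Q:1):1,J:2):4,G:6):1,F:7):19/15)
total length: 2207/60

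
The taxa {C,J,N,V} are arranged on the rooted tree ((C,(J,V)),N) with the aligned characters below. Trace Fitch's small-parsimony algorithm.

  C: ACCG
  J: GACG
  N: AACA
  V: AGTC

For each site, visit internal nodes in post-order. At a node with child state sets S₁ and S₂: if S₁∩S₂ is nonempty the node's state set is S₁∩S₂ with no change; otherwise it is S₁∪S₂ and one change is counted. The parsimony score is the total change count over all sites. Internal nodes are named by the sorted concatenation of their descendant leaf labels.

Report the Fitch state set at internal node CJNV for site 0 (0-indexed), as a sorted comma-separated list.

JV@0: {G} ∪ {A} = {A,G} (union, +1)
CJV@0: {A} ∩ {A,G} = {A} (intersection, +0)
CJNV@0: {A} ∩ {A} = {A} (intersection, +0)
JV@1: {A} ∪ {G} = {A,G} (union, +1)
CJV@1: {C} ∪ {A,G} = {A,C,G} (union, +1)
CJNV@1: {A,C,G} ∩ {A} = {A} (intersection, +0)
JV@2: {C} ∪ {T} = {C,T} (union, +1)
CJV@2: {C} ∩ {C,T} = {C} (intersection, +0)
CJNV@2: {C} ∩ {C} = {C} (intersection, +0)
JV@3: {G} ∪ {C} = {C,G} (union, +1)
CJV@3: {G} ∩ {C,G} = {G} (intersection, +0)
CJNV@3: {G} ∪ {A} = {A,G} (union, +1)
per-site changes: [1, 2, 1, 2]; total = 6

A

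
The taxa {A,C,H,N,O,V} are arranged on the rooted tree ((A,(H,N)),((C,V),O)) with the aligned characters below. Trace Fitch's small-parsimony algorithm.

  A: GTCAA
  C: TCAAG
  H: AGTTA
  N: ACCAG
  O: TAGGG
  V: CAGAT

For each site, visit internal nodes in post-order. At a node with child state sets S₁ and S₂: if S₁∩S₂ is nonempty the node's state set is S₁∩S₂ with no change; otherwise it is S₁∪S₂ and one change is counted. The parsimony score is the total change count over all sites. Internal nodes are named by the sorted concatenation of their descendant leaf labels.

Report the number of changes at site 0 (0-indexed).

[col 0] HN: children H:{A}, N:{A} ∩→ {A}; cost 0
[col 0] AHN: children A:{G}, HN:{A} ∪→ {A,G}; cost 1
[col 0] CV: children C:{T}, V:{C} ∪→ {C,T}; cost 1
[col 0] COV: children CV:{C,T}, O:{T} ∩→ {T}; cost 0
[col 0] ACHNOV: children AHN:{A,G}, COV:{T} ∪→ {A,G,T}; cost 1
[col 1] HN: children H:{G}, N:{C} ∪→ {C,G}; cost 1
[col 1] AHN: children A:{T}, HN:{C,G} ∪→ {C,G,T}; cost 1
[col 1] CV: children C:{C}, V:{A} ∪→ {A,C}; cost 1
[col 1] COV: children CV:{A,C}, O:{A} ∩→ {A}; cost 0
[col 1] ACHNOV: children AHN:{C,G,T}, COV:{A} ∪→ {A,C,G,T}; cost 1
[col 2] HN: children H:{T}, N:{C} ∪→ {C,T}; cost 1
[col 2] AHN: children A:{C}, HN:{C,T} ∩→ {C}; cost 0
[col 2] CV: children C:{A}, V:{G} ∪→ {A,G}; cost 1
[col 2] COV: children CV:{A,G}, O:{G} ∩→ {G}; cost 0
[col 2] ACHNOV: children AHN:{C}, COV:{G} ∪→ {C,G}; cost 1
[col 3] HN: children H:{T}, N:{A} ∪→ {A,T}; cost 1
[col 3] AHN: children A:{A}, HN:{A,T} ∩→ {A}; cost 0
[col 3] CV: children C:{A}, V:{A} ∩→ {A}; cost 0
[col 3] COV: children CV:{A}, O:{G} ∪→ {A,G}; cost 1
[col 3] ACHNOV: children AHN:{A}, COV:{A,G} ∩→ {A}; cost 0
[col 4] HN: children H:{A}, N:{G} ∪→ {A,G}; cost 1
[col 4] AHN: children A:{A}, HN:{A,G} ∩→ {A}; cost 0
[col 4] CV: children C:{G}, V:{T} ∪→ {G,T}; cost 1
[col 4] COV: children CV:{G,T}, O:{G} ∩→ {G}; cost 0
[col 4] ACHNOV: children AHN:{A}, COV:{G} ∪→ {A,G}; cost 1
per-site changes: [3, 4, 3, 2, 3]; total = 15

3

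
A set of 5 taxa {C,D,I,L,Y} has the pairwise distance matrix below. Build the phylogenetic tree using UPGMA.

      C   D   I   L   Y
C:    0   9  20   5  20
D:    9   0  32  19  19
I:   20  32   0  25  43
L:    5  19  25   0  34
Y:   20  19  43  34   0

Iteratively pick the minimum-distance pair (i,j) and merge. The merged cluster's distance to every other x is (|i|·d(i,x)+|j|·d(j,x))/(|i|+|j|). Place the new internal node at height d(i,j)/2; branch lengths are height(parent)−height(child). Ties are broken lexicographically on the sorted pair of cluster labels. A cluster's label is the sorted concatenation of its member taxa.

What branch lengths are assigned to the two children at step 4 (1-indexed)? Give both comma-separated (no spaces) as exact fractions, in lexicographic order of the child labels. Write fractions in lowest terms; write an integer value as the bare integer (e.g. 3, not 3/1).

17/6,15

iteration 1: select C,L (d=5); attach at lengths (5/2, 5/2); label the merged cluster CL
  updated: d(CL,D)=14, d(CL,I)=45/2, d(CL,Y)=27
iteration 2: select CL,D (d=14); attach at lengths (9/2, 7); label the merged cluster CDL
  updated: d(CDL,I)=77/3, d(CDL,Y)=73/3
iteration 3: select CDL,Y (d=73/3); attach at lengths (31/6, 73/6); label the merged cluster CDLY
  updated: d(CDLY,I)=30
iteration 4: select CDLY,I (d=30); attach at lengths (17/6, 15); label the merged cluster CDILY
final tree: ((((C:5/2,L:5/2):9/2,D:7):31/6,Y:73/6):17/6,I:15)
total length: 155/3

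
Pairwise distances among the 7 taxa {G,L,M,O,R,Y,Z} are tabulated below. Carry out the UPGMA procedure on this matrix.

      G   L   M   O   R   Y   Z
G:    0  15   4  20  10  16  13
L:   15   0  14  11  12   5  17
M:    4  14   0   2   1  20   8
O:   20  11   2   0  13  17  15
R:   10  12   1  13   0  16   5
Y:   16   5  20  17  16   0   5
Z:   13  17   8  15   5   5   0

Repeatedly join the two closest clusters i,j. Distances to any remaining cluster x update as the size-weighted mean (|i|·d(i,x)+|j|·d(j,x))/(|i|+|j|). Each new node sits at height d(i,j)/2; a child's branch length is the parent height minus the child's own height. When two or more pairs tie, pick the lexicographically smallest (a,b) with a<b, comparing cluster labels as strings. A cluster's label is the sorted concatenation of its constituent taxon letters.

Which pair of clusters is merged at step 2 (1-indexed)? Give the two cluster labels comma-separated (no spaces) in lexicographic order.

iteration 1: select M,R (d=1); attach at lengths (1/2, 1/2); label the merged cluster MR
  updated: d(G,MR)=7, d(L,MR)=13, d(MR,O)=15/2, d(MR,Y)=18, d(MR,Z)=13/2
iteration 2: select L,Y (d=5); attach at lengths (5/2, 5/2); label the merged cluster LY
  updated: d(G,LY)=31/2, d(LY,MR)=31/2, d(LY,O)=14, d(LY,Z)=11
iteration 3: select MR,Z (d=13/2); attach at lengths (11/4, 13/4); label the merged cluster MRZ
  updated: d(G,MRZ)=9, d(LY,MRZ)=14, d(MRZ,O)=10
iteration 4: select G,MRZ (d=9); attach at lengths (9/2, 5/4); label the merged cluster GMRZ
  updated: d(GMRZ,LY)=115/8, d(GMRZ,O)=25/2
iteration 5: select GMRZ,O (d=25/2); attach at lengths (7/4, 25/4); label the merged cluster GMORZ
  updated: d(GMORZ,LY)=143/10
iteration 6: select GMORZ,LY (d=143/10); attach at lengths (9/10, 93/20); label the merged cluster GLMORYZ
final tree: (((G:9/2,((M:1/2,R:1/2):11/4,Z:13/4):5/4):7/4,O:25/4):9/10,(L:5/2,Y:5/2):93/20)
total length: 313/10

L,Y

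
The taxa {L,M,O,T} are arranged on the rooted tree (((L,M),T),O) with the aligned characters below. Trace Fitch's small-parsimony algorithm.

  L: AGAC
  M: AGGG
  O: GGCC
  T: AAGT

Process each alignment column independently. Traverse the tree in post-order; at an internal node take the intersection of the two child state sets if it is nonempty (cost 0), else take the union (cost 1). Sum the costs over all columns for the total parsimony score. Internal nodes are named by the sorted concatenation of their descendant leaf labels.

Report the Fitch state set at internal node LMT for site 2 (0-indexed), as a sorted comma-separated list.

LM@0: {A} ∩ {A} = {A} (intersection, +0)
LMT@0: {A} ∩ {A} = {A} (intersection, +0)
LMOT@0: {A} ∪ {G} = {A,G} (union, +1)
LM@1: {G} ∩ {G} = {G} (intersection, +0)
LMT@1: {G} ∪ {A} = {A,G} (union, +1)
LMOT@1: {A,G} ∩ {G} = {G} (intersection, +0)
LM@2: {A} ∪ {G} = {A,G} (union, +1)
LMT@2: {A,G} ∩ {G} = {G} (intersection, +0)
LMOT@2: {G} ∪ {C} = {C,G} (union, +1)
LM@3: {C} ∪ {G} = {C,G} (union, +1)
LMT@3: {C,G} ∪ {T} = {C,G,T} (union, +1)
LMOT@3: {C,G,T} ∩ {C} = {C} (intersection, +0)
per-site changes: [1, 1, 2, 2]; total = 6

G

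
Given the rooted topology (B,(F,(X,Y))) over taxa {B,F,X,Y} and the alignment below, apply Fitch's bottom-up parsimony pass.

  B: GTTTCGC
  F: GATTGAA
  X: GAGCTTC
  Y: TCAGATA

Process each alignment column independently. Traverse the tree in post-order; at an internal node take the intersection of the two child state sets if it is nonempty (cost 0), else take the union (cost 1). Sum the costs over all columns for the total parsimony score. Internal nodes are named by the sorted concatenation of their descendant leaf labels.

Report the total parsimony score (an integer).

14

XY@0: {G} ∪ {T} = {G,T} (union, +1)
FXY@0: {G} ∩ {G,T} = {G} (intersection, +0)
BFXY@0: {G} ∩ {G} = {G} (intersection, +0)
XY@1: {A} ∪ {C} = {A,C} (union, +1)
FXY@1: {A} ∩ {A,C} = {A} (intersection, +0)
BFXY@1: {T} ∪ {A} = {A,T} (union, +1)
XY@2: {G} ∪ {A} = {A,G} (union, +1)
FXY@2: {T} ∪ {A,G} = {A,G,T} (union, +1)
BFXY@2: {T} ∩ {A,G,T} = {T} (intersection, +0)
XY@3: {C} ∪ {G} = {C,G} (union, +1)
FXY@3: {T} ∪ {C,G} = {C,G,T} (union, +1)
BFXY@3: {T} ∩ {C,G,T} = {T} (intersection, +0)
XY@4: {T} ∪ {A} = {A,T} (union, +1)
FXY@4: {G} ∪ {A,T} = {A,G,T} (union, +1)
BFXY@4: {C} ∪ {A,G,T} = {A,C,G,T} (union, +1)
XY@5: {T} ∩ {T} = {T} (intersection, +0)
FXY@5: {A} ∪ {T} = {A,T} (union, +1)
BFXY@5: {G} ∪ {A,T} = {A,G,T} (union, +1)
XY@6: {C} ∪ {A} = {A,C} (union, +1)
FXY@6: {A} ∩ {A,C} = {A} (intersection, +0)
BFXY@6: {C} ∪ {A} = {A,C} (union, +1)
per-site changes: [1, 2, 2, 2, 3, 2, 2]; total = 14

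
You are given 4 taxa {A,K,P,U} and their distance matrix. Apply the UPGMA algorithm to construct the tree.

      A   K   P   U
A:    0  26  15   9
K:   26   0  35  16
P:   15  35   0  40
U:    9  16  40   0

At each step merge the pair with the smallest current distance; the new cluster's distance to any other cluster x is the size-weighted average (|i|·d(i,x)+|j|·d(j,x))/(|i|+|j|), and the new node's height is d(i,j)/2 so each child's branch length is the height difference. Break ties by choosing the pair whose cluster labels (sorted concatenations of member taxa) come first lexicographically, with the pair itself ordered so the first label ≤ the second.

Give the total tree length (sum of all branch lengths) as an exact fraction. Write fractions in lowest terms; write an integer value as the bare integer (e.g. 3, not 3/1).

1. join A+U (d=9) ⇒ AU; edges |A|=9/2, |U|=9/2
  updated: d(AU,K)=21, d(AU,P)=55/2
2. join AU+K (d=21) ⇒ AKU; edges |AU|=6, |K|=21/2
  updated: d(AKU,P)=30
3. join AKU+P (d=30) ⇒ AKPU; edges |AKU|=9/2, |P|=15
final tree: (((A:9/2,U:9/2):6,K:21/2):9/2,P:15)
total length: 45

45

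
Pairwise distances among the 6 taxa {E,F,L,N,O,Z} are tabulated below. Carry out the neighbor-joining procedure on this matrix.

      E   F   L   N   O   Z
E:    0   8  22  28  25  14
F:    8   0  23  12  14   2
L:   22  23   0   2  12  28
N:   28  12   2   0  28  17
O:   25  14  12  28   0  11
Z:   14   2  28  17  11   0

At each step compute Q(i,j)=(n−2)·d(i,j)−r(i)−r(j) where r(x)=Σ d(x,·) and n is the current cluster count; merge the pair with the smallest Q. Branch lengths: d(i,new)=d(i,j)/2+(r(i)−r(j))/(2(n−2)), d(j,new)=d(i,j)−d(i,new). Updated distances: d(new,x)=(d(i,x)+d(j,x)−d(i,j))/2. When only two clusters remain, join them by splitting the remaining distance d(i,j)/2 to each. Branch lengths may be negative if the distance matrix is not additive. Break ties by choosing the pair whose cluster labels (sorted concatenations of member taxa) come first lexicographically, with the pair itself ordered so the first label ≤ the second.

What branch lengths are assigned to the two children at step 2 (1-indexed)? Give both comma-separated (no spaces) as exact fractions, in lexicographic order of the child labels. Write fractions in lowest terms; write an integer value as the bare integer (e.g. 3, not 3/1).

iteration 1: select L,N (d=2, Q=-166); attach at lengths (1, 1); label the merged cluster LN
  updated: d(E,LN)=24, d(F,LN)=33/2, d(LN,O)=19, d(LN,Z)=43/2
iteration 2: select LN,O (d=19, Q=-93); attach at lengths (23/2, 15/2); label the merged cluster LNO
  updated: d(E,LNO)=15, d(F,LNO)=23/4, d(LNO,Z)=27/4
iteration 3: select E,F (d=8, Q=-147/4); attach at lengths (149/16, -21/16); label the merged cluster EF
  updated: d(EF,LNO)=51/8, d(EF,Z)=4
iteration 4: select EF,LNO (d=51/8, Q=-137/8); attach at lengths (29/16, 73/16); label the merged cluster EFLNO
  updated: d(EFLNO,Z)=35/16
iteration 5: select EFLNO,Z (d=35/16); attach at lengths (35/32, 35/32); label the merged cluster EFLNOZ
final tree: (((E:149/16,F:-21/16):29/16,((L:1,N:1):23/2,O:15/2):73/16):35/32,Z:35/32)
total length: 601/16

23/2,15/2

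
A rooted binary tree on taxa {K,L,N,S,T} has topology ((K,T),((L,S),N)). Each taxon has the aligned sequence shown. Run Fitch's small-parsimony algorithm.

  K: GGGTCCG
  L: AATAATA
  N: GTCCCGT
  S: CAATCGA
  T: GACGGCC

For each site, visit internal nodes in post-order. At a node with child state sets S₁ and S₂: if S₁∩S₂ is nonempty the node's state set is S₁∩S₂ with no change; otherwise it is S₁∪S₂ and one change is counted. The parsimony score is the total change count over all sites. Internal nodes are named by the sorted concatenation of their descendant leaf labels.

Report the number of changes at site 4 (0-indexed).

2

[col 0] KT: children K:{G}, T:{G} ∩→ {G}; cost 0
[col 0] LS: children L:{A}, S:{C} ∪→ {A,C}; cost 1
[col 0] LNS: children LS:{A,C}, N:{G} ∪→ {A,C,G}; cost 1
[col 0] KLNST: children KT:{G}, LNS:{A,C,G} ∩→ {G}; cost 0
[col 1] KT: children K:{G}, T:{A} ∪→ {A,G}; cost 1
[col 1] LS: children L:{A}, S:{A} ∩→ {A}; cost 0
[col 1] LNS: children LS:{A}, N:{T} ∪→ {A,T}; cost 1
[col 1] KLNST: children KT:{A,G}, LNS:{A,T} ∩→ {A}; cost 0
[col 2] KT: children K:{G}, T:{C} ∪→ {C,G}; cost 1
[col 2] LS: children L:{T}, S:{A} ∪→ {A,T}; cost 1
[col 2] LNS: children LS:{A,T}, N:{C} ∪→ {A,C,T}; cost 1
[col 2] KLNST: children KT:{C,G}, LNS:{A,C,T} ∩→ {C}; cost 0
[col 3] KT: children K:{T}, T:{G} ∪→ {G,T}; cost 1
[col 3] LS: children L:{A}, S:{T} ∪→ {A,T}; cost 1
[col 3] LNS: children LS:{A,T}, N:{C} ∪→ {A,C,T}; cost 1
[col 3] KLNST: children KT:{G,T}, LNS:{A,C,T} ∩→ {T}; cost 0
[col 4] KT: children K:{C}, T:{G} ∪→ {C,G}; cost 1
[col 4] LS: children L:{A}, S:{C} ∪→ {A,C}; cost 1
[col 4] LNS: children LS:{A,C}, N:{C} ∩→ {C}; cost 0
[col 4] KLNST: children KT:{C,G}, LNS:{C} ∩→ {C}; cost 0
[col 5] KT: children K:{C}, T:{C} ∩→ {C}; cost 0
[col 5] LS: children L:{T}, S:{G} ∪→ {G,T}; cost 1
[col 5] LNS: children LS:{G,T}, N:{G} ∩→ {G}; cost 0
[col 5] KLNST: children KT:{C}, LNS:{G} ∪→ {C,G}; cost 1
[col 6] KT: children K:{G}, T:{C} ∪→ {C,G}; cost 1
[col 6] LS: children L:{A}, S:{A} ∩→ {A}; cost 0
[col 6] LNS: children LS:{A}, N:{T} ∪→ {A,T}; cost 1
[col 6] KLNST: children KT:{C,G}, LNS:{A,T} ∪→ {A,C,G,T}; cost 1
per-site changes: [2, 2, 3, 3, 2, 2, 3]; total = 17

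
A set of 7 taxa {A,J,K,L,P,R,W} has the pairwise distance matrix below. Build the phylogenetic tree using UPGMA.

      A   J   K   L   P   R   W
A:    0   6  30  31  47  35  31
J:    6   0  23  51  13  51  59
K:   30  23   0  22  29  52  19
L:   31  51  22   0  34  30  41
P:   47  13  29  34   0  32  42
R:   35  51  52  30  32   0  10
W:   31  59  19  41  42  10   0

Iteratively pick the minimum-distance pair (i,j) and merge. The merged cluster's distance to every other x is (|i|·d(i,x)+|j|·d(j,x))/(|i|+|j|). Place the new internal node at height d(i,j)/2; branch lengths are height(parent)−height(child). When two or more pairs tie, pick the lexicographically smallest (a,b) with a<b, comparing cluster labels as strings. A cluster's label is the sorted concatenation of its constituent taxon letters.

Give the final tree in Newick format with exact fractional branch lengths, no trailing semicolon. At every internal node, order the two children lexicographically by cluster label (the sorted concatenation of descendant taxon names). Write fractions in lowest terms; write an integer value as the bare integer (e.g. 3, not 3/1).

((((A:3,J:3):12,P:15):3/2,(K:11,L:11):11/2):31/10,(R:5,W:5):73/5)

step 1: merge (A,J) at d=6; branch lengths A→3, J→3; new cluster AJ
  updated: d(AJ,K)=53/2, d(AJ,L)=41, d(AJ,P)=30, d(AJ,R)=43, d(AJ,W)=45
step 2: merge (R,W) at d=10; branch lengths R→5, W→5; new cluster RW
  updated: d(AJ,RW)=44, d(K,RW)=71/2, d(L,RW)=71/2, d(P,RW)=37
step 3: merge (K,L) at d=22; branch lengths K→11, L→11; new cluster KL
  updated: d(AJ,KL)=135/4, d(KL,P)=63/2, d(KL,RW)=71/2
step 4: merge (AJ,P) at d=30; branch lengths AJ→12, P→15; new cluster AJP
  updated: d(AJP,KL)=33, d(AJP,RW)=125/3
step 5: merge (AJP,KL) at d=33; branch lengths AJP→3/2, KL→11/2; new cluster AJKLP
  updated: d(AJKLP,RW)=196/5
step 6: merge (AJKLP,RW) at d=196/5; branch lengths AJKLP→31/10, RW→73/5; new cluster AJKLPRW
final tree: ((((A:3,J:3):12,P:15):3/2,(K:11,L:11):11/2):31/10,(R:5,W:5):73/5)
total length: 897/10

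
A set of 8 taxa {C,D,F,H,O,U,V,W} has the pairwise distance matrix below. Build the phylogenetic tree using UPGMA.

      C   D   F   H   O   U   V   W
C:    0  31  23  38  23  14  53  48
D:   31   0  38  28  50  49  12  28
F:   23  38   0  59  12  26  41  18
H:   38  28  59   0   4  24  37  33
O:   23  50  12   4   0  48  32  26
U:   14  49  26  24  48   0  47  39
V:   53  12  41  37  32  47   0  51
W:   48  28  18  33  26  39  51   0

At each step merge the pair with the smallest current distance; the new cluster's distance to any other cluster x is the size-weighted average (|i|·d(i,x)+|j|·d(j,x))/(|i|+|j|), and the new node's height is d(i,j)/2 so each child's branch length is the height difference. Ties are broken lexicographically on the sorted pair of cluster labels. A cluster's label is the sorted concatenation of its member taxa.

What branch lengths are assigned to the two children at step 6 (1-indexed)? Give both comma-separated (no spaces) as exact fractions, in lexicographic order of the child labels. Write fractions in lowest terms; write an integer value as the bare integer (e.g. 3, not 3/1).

1. join H+O (d=4) ⇒ HO; edges |H|=2, |O|=2
  updated: d(C,HO)=61/2, d(D,HO)=39, d(F,HO)=71/2, d(HO,U)=36, d(HO,V)=69/2, d(HO,W)=59/2
2. join D+V (d=12) ⇒ DV; edges |D|=6, |V|=6
  updated: d(C,DV)=42, d(DV,F)=79/2, d(DV,HO)=147/4, d(DV,U)=48, d(DV,W)=79/2
3. join C+U (d=14) ⇒ CU; edges |C|=7, |U|=7
  updated: d(CU,DV)=45, d(CU,F)=49/2, d(CU,HO)=133/4, d(CU,W)=87/2
4. join F+W (d=18) ⇒ FW; edges |F|=9, |W|=9
  updated: d(CU,FW)=34, d(DV,FW)=79/2, d(FW,HO)=65/2
5. join FW+HO (d=65/2) ⇒ FHOW; edges |FW|=29/4, |HO|=57/4
  updated: d(CU,FHOW)=269/8, d(DV,FHOW)=305/8
6. join CU+FHOW (d=269/8) ⇒ CFHOUW; edges |CU|=157/16, |FHOW|=9/16
  updated: d(CFHOUW,DV)=485/12
7. join CFHOUW+DV (d=485/12) ⇒ CDFHOUVW; edges |CFHOUW|=163/48, |DV|=341/24
final tree: (((C:7,U:7):157/16,((F:9,W:9):29/4,(H:2,O:2):57/4):9/16):163/48,(D:6,V:6):341/24)
total length: 4679/48

157/16,9/16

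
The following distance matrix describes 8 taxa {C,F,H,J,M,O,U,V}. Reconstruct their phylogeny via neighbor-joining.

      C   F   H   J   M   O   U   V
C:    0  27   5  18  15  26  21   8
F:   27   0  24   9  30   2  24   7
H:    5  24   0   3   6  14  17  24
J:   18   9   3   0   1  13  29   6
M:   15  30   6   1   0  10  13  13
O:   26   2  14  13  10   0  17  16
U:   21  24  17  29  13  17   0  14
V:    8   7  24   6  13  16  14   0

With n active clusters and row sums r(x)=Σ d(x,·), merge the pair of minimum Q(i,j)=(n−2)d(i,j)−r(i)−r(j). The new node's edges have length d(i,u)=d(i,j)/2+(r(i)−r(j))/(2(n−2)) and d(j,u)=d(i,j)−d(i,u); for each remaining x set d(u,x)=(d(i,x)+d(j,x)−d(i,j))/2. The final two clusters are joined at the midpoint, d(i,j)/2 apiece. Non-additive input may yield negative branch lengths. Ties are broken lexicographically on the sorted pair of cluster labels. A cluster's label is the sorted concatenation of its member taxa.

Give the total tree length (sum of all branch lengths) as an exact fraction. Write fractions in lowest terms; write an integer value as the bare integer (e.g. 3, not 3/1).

1. join F+O (d=2, Q=-209) ⇒ FO; edges |F|=37/12, |O|=-13/12
  updated: d(C,FO)=51/2, d(FO,H)=18, d(FO,J)=10, d(FO,M)=19, d(FO,U)=39/2, d(FO,V)=21/2
2. join C+H (d=5, Q=-281/2) ⇒ CH; edges |C|=89/20, |H|=11/20
  updated: d(CH,FO)=77/4, d(CH,J)=8, d(CH,M)=8, d(CH,U)=33/2, d(CH,V)=27/2
3. join J+M (d=1, Q=-104) ⇒ JM; edges |J|=1/2, |M|=1/2
  updated: d(CH,JM)=15/2, d(FO,JM)=14, d(JM,U)=41/2, d(JM,V)=9
4. join CH+JM (d=15/2, Q=-341/4) ⇒ CHJM; edges |CH|=113/24, |JM|=67/24
  updated: d(CHJM,FO)=103/8, d(CHJM,U)=59/4, d(CHJM,V)=15/2
5. join CHJM+U (d=59/4, Q=-431/8) ⇒ CHJMU; edges |CHJM|=131/32, |U|=341/32
  updated: d(CHJMU,FO)=141/16, d(CHJMU,V)=27/8
6. join CHJMU+FO (d=141/16, Q=-363/16) ⇒ CFHJMOU; edges |CHJMU|=27/32, |FO|=255/32
  updated: d(CFHJMOU,V)=81/32
7. join CFHJMOU+V (d=81/32) ⇒ CFHJMOUV; edges |CFHJMOU|=81/64, |V|=81/64
final tree: (((((C:89/20,H:11/20):113/24,(J:1/2,M:1/2):67/24):131/32,U:341/32):27/32,(F:37/12,O:-13/12):255/32):81/64,V:81/64)
total length: 1331/32

1331/32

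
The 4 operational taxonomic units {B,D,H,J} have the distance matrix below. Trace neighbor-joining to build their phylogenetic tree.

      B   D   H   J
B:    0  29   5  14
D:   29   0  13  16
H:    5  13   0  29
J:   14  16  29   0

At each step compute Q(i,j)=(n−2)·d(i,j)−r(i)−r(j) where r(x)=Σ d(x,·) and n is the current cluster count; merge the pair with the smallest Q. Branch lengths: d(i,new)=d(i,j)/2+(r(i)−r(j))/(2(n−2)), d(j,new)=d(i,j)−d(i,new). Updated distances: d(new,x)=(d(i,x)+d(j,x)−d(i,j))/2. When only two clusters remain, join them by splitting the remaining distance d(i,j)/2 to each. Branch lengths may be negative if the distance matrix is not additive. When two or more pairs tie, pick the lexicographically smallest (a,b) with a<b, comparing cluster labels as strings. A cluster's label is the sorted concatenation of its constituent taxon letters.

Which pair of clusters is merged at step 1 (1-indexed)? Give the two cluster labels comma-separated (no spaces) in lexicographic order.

iteration 1: select B,H (d=5, Q=-85); attach at lengths (11/4, 9/4); label the merged cluster BH
  updated: d(BH,D)=37/2, d(BH,J)=19
iteration 2: select BH,D (d=37/2, Q=-107/2); attach at lengths (43/4, 31/4); label the merged cluster BDH
  updated: d(BDH,J)=33/4
iteration 3: select BDH,J (d=33/4); attach at lengths (33/8, 33/8); label the merged cluster BDHJ
final tree: (((B:11/4,H:9/4):43/4,D:31/4):33/8,J:33/8)
total length: 127/4

B,H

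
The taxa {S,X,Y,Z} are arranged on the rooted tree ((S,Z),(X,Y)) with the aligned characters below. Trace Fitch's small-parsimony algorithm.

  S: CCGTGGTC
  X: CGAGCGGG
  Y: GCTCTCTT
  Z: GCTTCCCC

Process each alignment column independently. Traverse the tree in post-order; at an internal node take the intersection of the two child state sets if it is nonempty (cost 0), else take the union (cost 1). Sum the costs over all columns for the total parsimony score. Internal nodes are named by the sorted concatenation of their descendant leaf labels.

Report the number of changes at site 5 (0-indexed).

SZ@0: {C} ∪ {G} = {C,G} (union, +1)
XY@0: {C} ∪ {G} = {C,G} (union, +1)
SXYZ@0: {C,G} ∩ {C,G} = {C,G} (intersection, +0)
SZ@1: {C} ∩ {C} = {C} (intersection, +0)
XY@1: {G} ∪ {C} = {C,G} (union, +1)
SXYZ@1: {C} ∩ {C,G} = {C} (intersection, +0)
SZ@2: {G} ∪ {T} = {G,T} (union, +1)
XY@2: {A} ∪ {T} = {A,T} (union, +1)
SXYZ@2: {G,T} ∩ {A,T} = {T} (intersection, +0)
SZ@3: {T} ∩ {T} = {T} (intersection, +0)
XY@3: {G} ∪ {C} = {C,G} (union, +1)
SXYZ@3: {T} ∪ {C,G} = {C,G,T} (union, +1)
SZ@4: {G} ∪ {C} = {C,G} (union, +1)
XY@4: {C} ∪ {T} = {C,T} (union, +1)
SXYZ@4: {C,G} ∩ {C,T} = {C} (intersection, +0)
SZ@5: {G} ∪ {C} = {C,G} (union, +1)
XY@5: {G} ∪ {C} = {C,G} (union, +1)
SXYZ@5: {C,G} ∩ {C,G} = {C,G} (intersection, +0)
SZ@6: {T} ∪ {C} = {C,T} (union, +1)
XY@6: {G} ∪ {T} = {G,T} (union, +1)
SXYZ@6: {C,T} ∩ {G,T} = {T} (intersection, +0)
SZ@7: {C} ∩ {C} = {C} (intersection, +0)
XY@7: {G} ∪ {T} = {G,T} (union, +1)
SXYZ@7: {C} ∪ {G,T} = {C,G,T} (union, +1)
per-site changes: [2, 1, 2, 2, 2, 2, 2, 2]; total = 15

2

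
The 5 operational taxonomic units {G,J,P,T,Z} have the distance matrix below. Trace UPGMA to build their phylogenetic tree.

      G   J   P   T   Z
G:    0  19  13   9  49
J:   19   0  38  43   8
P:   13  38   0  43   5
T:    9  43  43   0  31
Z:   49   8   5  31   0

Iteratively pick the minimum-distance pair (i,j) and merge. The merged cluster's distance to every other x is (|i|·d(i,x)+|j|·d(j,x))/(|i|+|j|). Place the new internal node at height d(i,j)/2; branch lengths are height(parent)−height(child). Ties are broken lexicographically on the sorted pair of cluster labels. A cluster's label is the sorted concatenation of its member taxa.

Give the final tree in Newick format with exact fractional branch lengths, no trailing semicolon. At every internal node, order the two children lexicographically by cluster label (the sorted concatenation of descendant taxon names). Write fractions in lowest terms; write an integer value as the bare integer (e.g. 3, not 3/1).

step 1: merge (P,Z) at d=5; branch lengths P→5/2, Z→5/2; new cluster PZ
  updated: d(G,PZ)=31, d(J,PZ)=23, d(PZ,T)=37
step 2: merge (G,T) at d=9; branch lengths G→9/2, T→9/2; new cluster GT
  updated: d(GT,J)=31, d(GT,PZ)=34
step 3: merge (J,PZ) at d=23; branch lengths J→23/2, PZ→9; new cluster JPZ
  updated: d(GT,JPZ)=33
step 4: merge (GT,JPZ) at d=33; branch lengths GT→12, JPZ→5; new cluster GJPTZ
final tree: ((G:9/2,T:9/2):12,(J:23/2,(P:5/2,Z:5/2):9):5)
total length: 103/2

((G:9/2,T:9/2):12,(J:23/2,(P:5/2,Z:5/2):9):5)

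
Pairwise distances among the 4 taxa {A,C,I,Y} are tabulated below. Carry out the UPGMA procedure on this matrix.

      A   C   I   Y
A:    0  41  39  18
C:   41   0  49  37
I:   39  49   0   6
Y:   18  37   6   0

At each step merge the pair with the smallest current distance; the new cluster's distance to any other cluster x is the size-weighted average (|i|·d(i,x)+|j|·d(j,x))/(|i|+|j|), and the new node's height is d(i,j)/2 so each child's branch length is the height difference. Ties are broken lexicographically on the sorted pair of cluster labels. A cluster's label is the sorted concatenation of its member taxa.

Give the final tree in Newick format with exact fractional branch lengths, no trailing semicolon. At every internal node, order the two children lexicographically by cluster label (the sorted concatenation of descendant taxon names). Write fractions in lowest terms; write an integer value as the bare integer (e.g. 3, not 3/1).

step 1: merge (I,Y) at d=6; branch lengths I→3, Y→3; new cluster IY
  updated: d(A,IY)=57/2, d(C,IY)=43
step 2: merge (A,IY) at d=57/2; branch lengths A→57/4, IY→45/4; new cluster AIY
  updated: d(AIY,C)=127/3
step 3: merge (AIY,C) at d=127/3; branch lengths AIY→83/12, C→127/6; new cluster ACIY
final tree: ((A:57/4,(I:3,Y:3):45/4):83/12,C:127/6)
total length: 715/12

((A:57/4,(I:3,Y:3):45/4):83/12,C:127/6)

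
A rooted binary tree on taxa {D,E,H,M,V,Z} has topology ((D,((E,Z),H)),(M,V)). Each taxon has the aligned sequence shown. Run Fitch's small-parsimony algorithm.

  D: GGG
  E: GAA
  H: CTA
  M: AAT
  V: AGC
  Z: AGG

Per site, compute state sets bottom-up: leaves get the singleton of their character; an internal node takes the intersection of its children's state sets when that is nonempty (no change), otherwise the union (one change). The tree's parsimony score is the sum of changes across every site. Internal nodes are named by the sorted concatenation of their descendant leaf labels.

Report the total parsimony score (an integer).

10

site 0, node EZ: E={G} ∪ Z={A} → {A,G} (+1)
site 0, node EHZ: EZ={A,G} ∪ H={C} → {A,C,G} (+1)
site 0, node DEHZ: D={G} ∩ EHZ={A,C,G} → {G} (+0)
site 0, node MV: M={A} ∩ V={A} → {A} (+0)
site 0, node DEHMVZ: DEHZ={G} ∪ MV={A} → {A,G} (+1)
site 1, node EZ: E={A} ∪ Z={G} → {A,G} (+1)
site 1, node EHZ: EZ={A,G} ∪ H={T} → {A,G,T} (+1)
site 1, node DEHZ: D={G} ∩ EHZ={A,G,T} → {G} (+0)
site 1, node MV: M={A} ∪ V={G} → {A,G} (+1)
site 1, node DEHMVZ: DEHZ={G} ∩ MV={A,G} → {G} (+0)
site 2, node EZ: E={A} ∪ Z={G} → {A,G} (+1)
site 2, node EHZ: EZ={A,G} ∩ H={A} → {A} (+0)
site 2, node DEHZ: D={G} ∪ EHZ={A} → {A,G} (+1)
site 2, node MV: M={T} ∪ V={C} → {C,T} (+1)
site 2, node DEHMVZ: DEHZ={A,G} ∪ MV={C,T} → {A,C,G,T} (+1)
per-site changes: [3, 3, 4]; total = 10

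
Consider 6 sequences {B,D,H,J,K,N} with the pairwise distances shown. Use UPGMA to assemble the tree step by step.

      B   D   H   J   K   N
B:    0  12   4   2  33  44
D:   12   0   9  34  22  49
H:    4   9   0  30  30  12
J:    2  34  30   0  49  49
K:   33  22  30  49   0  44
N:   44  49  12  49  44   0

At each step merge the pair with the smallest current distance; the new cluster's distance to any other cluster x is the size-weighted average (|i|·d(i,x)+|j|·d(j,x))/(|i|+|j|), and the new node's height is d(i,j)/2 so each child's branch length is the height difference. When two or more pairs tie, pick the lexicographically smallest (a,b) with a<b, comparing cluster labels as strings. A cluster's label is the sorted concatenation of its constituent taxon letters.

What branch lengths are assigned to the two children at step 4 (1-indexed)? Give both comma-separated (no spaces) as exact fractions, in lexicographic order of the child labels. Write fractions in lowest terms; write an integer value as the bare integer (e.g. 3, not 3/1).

iteration 1: select B,J (d=2); attach at lengths (1, 1); label the merged cluster BJ
  updated: d(BJ,D)=23, d(BJ,H)=17, d(BJ,K)=41, d(BJ,N)=93/2
iteration 2: select D,H (d=9); attach at lengths (9/2, 9/2); label the merged cluster DH
  updated: d(BJ,DH)=20, d(DH,K)=26, d(DH,N)=61/2
iteration 3: select BJ,DH (d=20); attach at lengths (9, 11/2); label the merged cluster BDHJ
  updated: d(BDHJ,K)=67/2, d(BDHJ,N)=77/2
iteration 4: select BDHJ,K (d=67/2); attach at lengths (27/4, 67/4); label the merged cluster BDHJK
  updated: d(BDHJK,N)=198/5
iteration 5: select BDHJK,N (d=198/5); attach at lengths (61/20, 99/5); label the merged cluster BDHJKN
final tree: ((((B:1,J:1):9,(D:9/2,H:9/2):11/2):27/4,K:67/4):61/20,N:99/5)
total length: 1437/20

27/4,67/4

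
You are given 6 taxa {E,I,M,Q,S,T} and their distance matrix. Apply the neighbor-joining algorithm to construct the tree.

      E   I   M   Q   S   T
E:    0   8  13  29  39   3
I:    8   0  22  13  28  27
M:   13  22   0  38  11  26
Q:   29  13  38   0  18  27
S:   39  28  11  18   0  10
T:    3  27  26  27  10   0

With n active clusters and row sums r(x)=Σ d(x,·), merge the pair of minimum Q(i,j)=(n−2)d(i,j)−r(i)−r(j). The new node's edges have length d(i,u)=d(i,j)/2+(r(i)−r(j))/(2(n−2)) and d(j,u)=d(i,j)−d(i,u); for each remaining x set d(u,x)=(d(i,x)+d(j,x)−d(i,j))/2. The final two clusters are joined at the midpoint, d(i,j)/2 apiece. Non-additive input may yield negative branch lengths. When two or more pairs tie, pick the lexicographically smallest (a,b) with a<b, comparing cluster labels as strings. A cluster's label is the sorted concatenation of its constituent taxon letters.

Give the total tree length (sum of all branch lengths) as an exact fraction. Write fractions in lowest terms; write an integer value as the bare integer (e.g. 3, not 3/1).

393/8

iteration 1: select E,T (d=3, Q=-173); attach at lengths (11/8, 13/8); label the merged cluster ET
  updated: d(ET,I)=16, d(ET,M)=18, d(ET,Q)=53/2, d(ET,S)=23
iteration 2: select M,S (d=11, Q=-136); attach at lengths (7, 4); label the merged cluster MS
  updated: d(ET,MS)=15, d(I,MS)=39/2, d(MS,Q)=45/2
iteration 3: select ET,MS (d=15, Q=-169/2); attach at lengths (61/8, 59/8); label the merged cluster EMST
  updated: d(EMST,I)=41/4, d(EMST,Q)=17
iteration 4: select EMST,I (d=41/4, Q=-161/4); attach at lengths (57/8, 25/8); label the merged cluster EIMST
  updated: d(EIMST,Q)=79/8
iteration 5: select EIMST,Q (d=79/8); attach at lengths (79/16, 79/16); label the merged cluster EIMQST
final tree: ((((E:11/8,T:13/8):61/8,(M:7,S:4):59/8):57/8,I:25/8):79/16,Q:79/16)
total length: 393/8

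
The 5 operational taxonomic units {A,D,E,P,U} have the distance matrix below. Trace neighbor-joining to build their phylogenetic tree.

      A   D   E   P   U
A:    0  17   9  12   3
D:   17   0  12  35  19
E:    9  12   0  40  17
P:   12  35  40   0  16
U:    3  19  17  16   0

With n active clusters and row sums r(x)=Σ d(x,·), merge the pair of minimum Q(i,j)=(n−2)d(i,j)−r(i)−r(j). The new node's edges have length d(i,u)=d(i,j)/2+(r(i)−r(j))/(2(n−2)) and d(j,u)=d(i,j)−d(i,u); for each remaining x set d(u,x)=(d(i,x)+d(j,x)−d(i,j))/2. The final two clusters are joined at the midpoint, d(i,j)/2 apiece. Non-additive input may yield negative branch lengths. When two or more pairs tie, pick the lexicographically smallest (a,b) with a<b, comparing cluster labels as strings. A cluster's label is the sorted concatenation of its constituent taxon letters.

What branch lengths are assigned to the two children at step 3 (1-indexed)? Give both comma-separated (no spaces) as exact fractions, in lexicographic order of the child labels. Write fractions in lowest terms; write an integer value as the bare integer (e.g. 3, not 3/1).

25/8,121/8

iteration 1: select D,E (d=12, Q=-125); attach at lengths (41/6, 31/6); label the merged cluster DE
  updated: d(A,DE)=7, d(DE,P)=63/2, d(DE,U)=12
iteration 2: select A,DE (d=7, Q=-117/2); attach at lengths (-29/8, 85/8); label the merged cluster ADE
  updated: d(ADE,P)=73/4, d(ADE,U)=4
iteration 3: select ADE,P (d=73/4, Q=-153/4); attach at lengths (25/8, 121/8); label the merged cluster ADEP
  updated: d(ADEP,U)=7/8
iteration 4: select ADEP,U (d=7/8); attach at lengths (7/16, 7/16); label the merged cluster ADEPU
final tree: (((A:-29/8,(D:41/6,E:31/6):85/8):25/8,P:121/8):7/16,U:7/16)
total length: 305/8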